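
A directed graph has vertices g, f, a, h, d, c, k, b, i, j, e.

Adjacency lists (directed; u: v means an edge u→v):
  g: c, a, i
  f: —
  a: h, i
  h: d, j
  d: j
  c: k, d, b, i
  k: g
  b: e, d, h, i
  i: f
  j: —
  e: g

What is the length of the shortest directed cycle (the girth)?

3

For each vertex v, BFS finds the shortest path from v back to v.
The shortest such closed walk is g → c → k → g, length 3.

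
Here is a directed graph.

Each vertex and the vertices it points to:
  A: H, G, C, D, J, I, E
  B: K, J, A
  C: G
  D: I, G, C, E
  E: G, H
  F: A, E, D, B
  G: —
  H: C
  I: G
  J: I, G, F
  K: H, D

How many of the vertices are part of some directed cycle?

A vertex is on a directed cycle iff it belongs to a strongly connected component of size ≥ 2 (or has a self-loop).
The vertices on cycles are {A, B, F, J} — 4 in total.

4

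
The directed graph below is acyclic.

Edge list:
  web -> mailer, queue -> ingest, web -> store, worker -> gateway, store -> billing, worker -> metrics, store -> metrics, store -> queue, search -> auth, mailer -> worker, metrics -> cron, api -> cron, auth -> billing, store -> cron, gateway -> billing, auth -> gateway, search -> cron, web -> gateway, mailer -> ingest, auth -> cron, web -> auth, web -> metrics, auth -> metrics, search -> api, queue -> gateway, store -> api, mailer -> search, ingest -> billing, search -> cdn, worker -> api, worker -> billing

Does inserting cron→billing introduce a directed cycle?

No

Adding cron→billing creates a cycle iff billing can already reach cron.
Explore from billing: no path reaches cron. The graph stays acyclic.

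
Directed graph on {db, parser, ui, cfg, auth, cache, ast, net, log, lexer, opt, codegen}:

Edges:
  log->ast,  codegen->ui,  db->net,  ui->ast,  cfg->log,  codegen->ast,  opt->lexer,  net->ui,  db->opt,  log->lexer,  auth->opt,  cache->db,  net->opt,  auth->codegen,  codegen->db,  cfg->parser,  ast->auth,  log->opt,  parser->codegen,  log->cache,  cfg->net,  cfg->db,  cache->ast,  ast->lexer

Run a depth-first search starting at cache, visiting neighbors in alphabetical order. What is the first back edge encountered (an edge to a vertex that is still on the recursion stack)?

codegen->ast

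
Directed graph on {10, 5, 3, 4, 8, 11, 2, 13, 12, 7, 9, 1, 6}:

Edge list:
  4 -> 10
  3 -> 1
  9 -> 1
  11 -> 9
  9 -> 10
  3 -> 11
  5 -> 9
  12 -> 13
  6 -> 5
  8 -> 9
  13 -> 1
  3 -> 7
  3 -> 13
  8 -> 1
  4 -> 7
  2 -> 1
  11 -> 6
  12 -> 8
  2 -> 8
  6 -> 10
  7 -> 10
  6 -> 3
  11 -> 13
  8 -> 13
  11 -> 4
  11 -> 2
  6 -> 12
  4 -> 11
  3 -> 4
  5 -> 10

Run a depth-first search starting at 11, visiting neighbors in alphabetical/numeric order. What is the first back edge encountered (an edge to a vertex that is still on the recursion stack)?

4->11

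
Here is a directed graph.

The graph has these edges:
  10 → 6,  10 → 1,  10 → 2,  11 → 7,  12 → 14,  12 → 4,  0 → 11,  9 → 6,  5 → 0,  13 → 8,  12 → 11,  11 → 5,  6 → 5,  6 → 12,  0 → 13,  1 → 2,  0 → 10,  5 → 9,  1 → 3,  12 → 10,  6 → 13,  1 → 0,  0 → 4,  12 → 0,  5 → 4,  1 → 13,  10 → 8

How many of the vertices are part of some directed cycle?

8

A vertex is on a directed cycle iff it belongs to a strongly connected component of size ≥ 2 (or has a self-loop).
The vertices on cycles are {0, 1, 5, 6, 9, 10, 11, 12} — 8 in total.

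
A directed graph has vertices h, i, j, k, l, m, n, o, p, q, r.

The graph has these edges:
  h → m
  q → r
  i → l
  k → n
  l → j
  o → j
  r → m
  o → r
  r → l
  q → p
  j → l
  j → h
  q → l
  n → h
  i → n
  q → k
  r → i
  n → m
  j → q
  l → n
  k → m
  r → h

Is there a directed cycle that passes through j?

j is on a cycle iff j can reach itself via ≥1 edge.
j → l → j — yes.

Yes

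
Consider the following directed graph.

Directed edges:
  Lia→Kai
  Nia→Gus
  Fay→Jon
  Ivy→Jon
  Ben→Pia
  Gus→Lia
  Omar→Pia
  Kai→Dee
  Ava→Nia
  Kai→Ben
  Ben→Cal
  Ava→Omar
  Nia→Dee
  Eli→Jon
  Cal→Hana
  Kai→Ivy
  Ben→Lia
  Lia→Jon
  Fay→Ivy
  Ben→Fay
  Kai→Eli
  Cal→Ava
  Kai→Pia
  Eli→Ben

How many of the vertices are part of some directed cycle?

A vertex is on a directed cycle iff it belongs to a strongly connected component of size ≥ 2 (or has a self-loop).
The vertices on cycles are {Ava, Ben, Cal, Eli, Gus, Kai, Lia, Nia} — 8 in total.

8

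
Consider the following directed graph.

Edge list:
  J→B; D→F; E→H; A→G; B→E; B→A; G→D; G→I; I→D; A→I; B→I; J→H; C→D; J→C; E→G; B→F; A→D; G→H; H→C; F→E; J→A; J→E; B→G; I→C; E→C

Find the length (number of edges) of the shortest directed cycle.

4

For each vertex v, BFS finds the shortest path from v back to v.
The shortest such closed walk is E → G → D → F → E, length 4.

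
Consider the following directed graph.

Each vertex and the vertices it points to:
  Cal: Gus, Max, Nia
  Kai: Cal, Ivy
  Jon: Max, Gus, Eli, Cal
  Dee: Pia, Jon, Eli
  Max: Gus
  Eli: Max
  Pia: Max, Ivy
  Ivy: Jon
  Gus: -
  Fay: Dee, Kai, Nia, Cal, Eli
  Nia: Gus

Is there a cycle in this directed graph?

DFS with white/gray/black marking, starting from Dee:
Dee gray
  Pia gray
    Max gray
      Gus gray
      Gus black
    Max black
    Ivy gray
      Jon gray
        Jon→Max: Max black — skip
        Jon→Gus: Gus black — skip
        Eli gray
          Eli→Max: Max black — skip
        Eli black
        Cal gray
          Cal→Gus: Gus black — skip
          Cal→Max: Max black — skip
          Nia gray
            Nia→Gus: Gus black — skip
          Nia black
        Cal black
      Jon black
    Ivy black
  Pia black
  Dee→Jon: Jon black — skip
  Dee→Eli: Eli black — skip
Dee black
Kai gray
  Kai→Cal: Cal black — skip
  Kai→Ivy: Ivy black — skip
Kai black
Fay gray
  Fay→Dee: Dee black — skip
  Fay→Kai: Kai black — skip
  Fay→Nia: Nia black — skip
  Fay→Cal: Cal black — skip
  Fay→Eli: Eli black — skip
Fay black
Every edge goes to a white or black vertex — no back edge, so the graph is acyclic.

No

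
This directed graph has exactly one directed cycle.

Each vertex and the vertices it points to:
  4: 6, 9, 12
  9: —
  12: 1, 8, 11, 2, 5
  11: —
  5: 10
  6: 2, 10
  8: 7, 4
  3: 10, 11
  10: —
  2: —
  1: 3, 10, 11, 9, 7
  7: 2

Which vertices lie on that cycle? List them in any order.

4, 8, 12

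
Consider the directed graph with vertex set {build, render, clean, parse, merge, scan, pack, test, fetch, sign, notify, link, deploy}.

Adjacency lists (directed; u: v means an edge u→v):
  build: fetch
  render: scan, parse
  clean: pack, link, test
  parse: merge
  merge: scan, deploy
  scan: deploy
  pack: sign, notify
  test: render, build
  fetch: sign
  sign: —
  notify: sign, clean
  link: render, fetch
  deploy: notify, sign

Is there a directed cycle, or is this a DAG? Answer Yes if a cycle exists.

DFS with white/gray/black marking, starting from sign:
sign gray
sign black
build gray
  fetch gray
    fetch→sign: sign black — skip
  fetch black
build black
render gray
  scan gray
    deploy gray
      notify gray
        notify→sign: sign black — skip
        clean gray
          pack gray
            pack→sign: sign black — skip
            pack→notify: notify is gray → back edge
Back edge found, so a cycle exists: notify → clean → pack → notify.

Yes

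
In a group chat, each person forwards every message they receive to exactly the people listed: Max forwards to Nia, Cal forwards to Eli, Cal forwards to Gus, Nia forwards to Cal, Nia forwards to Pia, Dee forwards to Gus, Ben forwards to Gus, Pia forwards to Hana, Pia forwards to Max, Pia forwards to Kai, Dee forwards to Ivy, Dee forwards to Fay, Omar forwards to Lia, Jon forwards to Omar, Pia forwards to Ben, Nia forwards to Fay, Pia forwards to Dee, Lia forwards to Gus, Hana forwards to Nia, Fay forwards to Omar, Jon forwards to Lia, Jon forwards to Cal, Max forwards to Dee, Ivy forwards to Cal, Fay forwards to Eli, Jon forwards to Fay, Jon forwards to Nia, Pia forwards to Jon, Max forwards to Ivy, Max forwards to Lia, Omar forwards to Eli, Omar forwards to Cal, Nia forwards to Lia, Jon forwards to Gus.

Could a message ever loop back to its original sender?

Yes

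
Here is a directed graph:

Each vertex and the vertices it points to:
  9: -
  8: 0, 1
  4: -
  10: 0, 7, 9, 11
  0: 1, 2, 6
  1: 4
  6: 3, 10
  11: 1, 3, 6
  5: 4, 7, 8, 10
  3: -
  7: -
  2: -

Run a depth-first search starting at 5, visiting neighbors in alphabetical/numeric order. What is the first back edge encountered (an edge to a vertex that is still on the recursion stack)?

DFS from 5 (visiting neighbors in alphabetical/numeric order); mark gray on enter, black on exit:
5 gray
  4 gray
  4 black
  7 gray
  7 black
  8 gray
    0 gray
      1 gray
        1→4: 4 black — skip
      1 black
      2 gray
      2 black
      6 gray
        3 gray
        3 black
        10 gray
          10→0: 0 is gray → back edge
First back edge: 10 → 0.

10→0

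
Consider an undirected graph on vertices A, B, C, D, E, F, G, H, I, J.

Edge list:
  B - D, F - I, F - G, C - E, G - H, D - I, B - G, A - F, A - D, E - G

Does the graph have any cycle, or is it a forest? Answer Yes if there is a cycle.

Yes

DFS, tracking each vertex's parent; an edge to a visited non-parent vertex closes a cycle.
Start from C:
visit C (parent –)
  visit E (parent C)
    visit G (parent E)
      G–E: parent, skip
      visit B (parent G)
        visit D (parent B)
          visit I (parent D)
            visit F (parent I)
              F–I: parent, skip
              F–G: G visited and ≠ parent → cycle
Cycle: G – B – D – I – F – G.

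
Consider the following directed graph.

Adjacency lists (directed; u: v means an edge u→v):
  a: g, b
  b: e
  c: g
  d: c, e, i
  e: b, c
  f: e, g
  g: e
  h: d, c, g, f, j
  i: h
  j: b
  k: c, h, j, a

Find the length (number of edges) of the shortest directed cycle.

For each vertex v, BFS finds the shortest path from v back to v.
The shortest such closed walk is e → b → e, length 2.

2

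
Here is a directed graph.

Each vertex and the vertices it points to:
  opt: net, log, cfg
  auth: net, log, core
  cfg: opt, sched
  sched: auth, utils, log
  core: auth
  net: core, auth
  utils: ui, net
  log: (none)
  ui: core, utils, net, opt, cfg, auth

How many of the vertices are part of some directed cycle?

8

A vertex is on a directed cycle iff it belongs to a strongly connected component of size ≥ 2 (or has a self-loop).
The vertices on cycles are {ui, cfg, net, opt, auth, core, sched, utils} — 8 in total.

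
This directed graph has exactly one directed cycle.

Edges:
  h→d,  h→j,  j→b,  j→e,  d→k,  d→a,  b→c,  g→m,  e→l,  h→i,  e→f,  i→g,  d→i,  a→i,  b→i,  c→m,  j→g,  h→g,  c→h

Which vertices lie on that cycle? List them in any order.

b, c, h, j

DFS with gray/black marking from h:
h gray
  d gray
    k gray
    k black
    i gray
      g gray
        m gray
        m black
      g black
    i black
    a gray
      a→i: i black — skip
    a black
  d black
  h→i: i black — skip
  j gray
    b gray
      c gray
        c→h: h is gray → back edge
Back edge closes the cycle h → j → b → c → h; its vertices are {b, c, h, j}.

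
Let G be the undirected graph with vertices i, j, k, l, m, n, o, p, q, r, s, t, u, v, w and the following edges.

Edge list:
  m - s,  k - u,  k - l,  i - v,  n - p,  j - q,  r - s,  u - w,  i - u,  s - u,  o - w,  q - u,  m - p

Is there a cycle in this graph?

No

DFS, tracking each vertex's parent; an edge to a visited non-parent vertex closes a cycle.
Start from t:
visit t (parent –)
visit i (parent –)
  visit v (parent i)
    v–i: parent, skip
  visit u (parent i)
    visit s (parent u)
      s–u: parent, skip
      visit r (parent s)
        r–s: parent, skip
      visit m (parent s)
        m–s: parent, skip
        visit p (parent m)
          p–m: parent, skip
          visit n (parent p)
            n–p: parent, skip
    visit k (parent u)
      visit l (parent k)
        l–k: parent, skip
      k–u: parent, skip
    u–i: parent, skip
    visit w (parent u)
      visit o (parent w)
        o–w: parent, skip
      w–u: parent, skip
    visit q (parent u)
      visit j (parent q)
        j–q: parent, skip
      q–u: parent, skip
No non-parent visited neighbor found — the graph is a forest.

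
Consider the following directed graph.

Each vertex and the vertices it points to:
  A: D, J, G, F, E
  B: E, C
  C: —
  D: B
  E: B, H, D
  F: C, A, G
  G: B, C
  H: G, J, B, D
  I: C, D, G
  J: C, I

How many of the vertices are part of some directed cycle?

9

A vertex is on a directed cycle iff it belongs to a strongly connected component of size ≥ 2 (or has a self-loop).
The vertices on cycles are {A, B, D, E, F, G, H, I, J} — 9 in total.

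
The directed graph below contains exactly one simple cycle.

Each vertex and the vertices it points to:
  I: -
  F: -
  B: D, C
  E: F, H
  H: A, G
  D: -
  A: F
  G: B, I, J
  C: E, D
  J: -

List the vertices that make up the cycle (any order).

B, C, E, G, H

DFS with gray/black marking from H:
H gray
  A gray
    F gray
    F black
  A black
  G gray
    B gray
      D gray
      D black
      C gray
        E gray
          E→F: F black — skip
          E→H: H is gray → back edge
Back edge closes the cycle H → G → B → C → E → H; its vertices are {B, C, E, G, H}.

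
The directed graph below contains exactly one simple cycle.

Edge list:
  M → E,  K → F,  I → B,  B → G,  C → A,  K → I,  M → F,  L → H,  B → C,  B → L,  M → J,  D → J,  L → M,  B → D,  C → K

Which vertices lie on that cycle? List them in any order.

B, C, I, K

DFS with gray/black marking from B:
B gray
  L gray
    M gray
      J gray
      J black
      F gray
      F black
      E gray
      E black
    M black
    H gray
    H black
  L black
  C gray
    A gray
    A black
    K gray
      K→F: F black — skip
      I gray
        I→B: B is gray → back edge
Back edge closes the cycle B → C → K → I → B; its vertices are {B, C, I, K}.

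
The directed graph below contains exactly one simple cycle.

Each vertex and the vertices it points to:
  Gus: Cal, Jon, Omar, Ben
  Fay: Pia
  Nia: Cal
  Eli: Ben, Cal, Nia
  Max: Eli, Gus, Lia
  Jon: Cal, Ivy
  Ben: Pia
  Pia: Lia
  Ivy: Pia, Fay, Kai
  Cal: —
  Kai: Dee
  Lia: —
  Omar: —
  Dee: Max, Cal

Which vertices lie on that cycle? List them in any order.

Dee, Gus, Ivy, Jon, Kai, Max

DFS with gray/black marking from Max:
Max gray
  Eli gray
    Ben gray
      Pia gray
        Lia gray
        Lia black
      Pia black
    Ben black
    Cal gray
    Cal black
    Nia gray
      Nia→Cal: Cal black — skip
    Nia black
  Eli black
  Gus gray
    Gus→Cal: Cal black — skip
    Jon gray
      Jon→Cal: Cal black — skip
      Ivy gray
        Ivy→Pia: Pia black — skip
        Fay gray
          Fay→Pia: Pia black — skip
        Fay black
        Kai gray
          Dee gray
            Dee→Max: Max is gray → back edge
Back edge closes the cycle Max → Gus → Jon → Ivy → Kai → Dee → Max; its vertices are {Dee, Gus, Ivy, Jon, Kai, Max}.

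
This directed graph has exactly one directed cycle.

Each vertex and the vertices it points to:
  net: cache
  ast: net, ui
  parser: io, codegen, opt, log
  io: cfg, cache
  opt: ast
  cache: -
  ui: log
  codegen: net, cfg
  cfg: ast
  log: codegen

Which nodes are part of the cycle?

ui, ast, cfg, log, codegen

DFS with gray/black marking from log:
log gray
  codegen gray
    net gray
      cache gray
      cache black
    net black
    cfg gray
      ast gray
        ast→net: net black — skip
        ui gray
          ui→log: log is gray → back edge
Back edge closes the cycle log → codegen → cfg → ast → ui → log; its vertices are {ui, ast, cfg, log, codegen}.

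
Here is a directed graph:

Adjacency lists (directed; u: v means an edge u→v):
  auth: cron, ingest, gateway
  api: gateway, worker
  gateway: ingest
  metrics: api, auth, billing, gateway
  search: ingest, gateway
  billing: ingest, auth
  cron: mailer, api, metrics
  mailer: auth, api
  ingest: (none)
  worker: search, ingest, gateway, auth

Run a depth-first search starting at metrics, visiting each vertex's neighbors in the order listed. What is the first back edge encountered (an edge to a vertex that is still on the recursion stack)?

mailer→auth

DFS from metrics (visiting each vertex's neighbors in the order listed); mark gray on enter, black on exit:
metrics gray
  api gray
    gateway gray
      ingest gray
      ingest black
    gateway black
    worker gray
      search gray
        search→ingest: ingest black — skip
        search→gateway: gateway black — skip
      search black
      worker→ingest: ingest black — skip
      worker→gateway: gateway black — skip
      auth gray
        cron gray
          mailer gray
            mailer→auth: auth is gray → back edge
First back edge: mailer → auth.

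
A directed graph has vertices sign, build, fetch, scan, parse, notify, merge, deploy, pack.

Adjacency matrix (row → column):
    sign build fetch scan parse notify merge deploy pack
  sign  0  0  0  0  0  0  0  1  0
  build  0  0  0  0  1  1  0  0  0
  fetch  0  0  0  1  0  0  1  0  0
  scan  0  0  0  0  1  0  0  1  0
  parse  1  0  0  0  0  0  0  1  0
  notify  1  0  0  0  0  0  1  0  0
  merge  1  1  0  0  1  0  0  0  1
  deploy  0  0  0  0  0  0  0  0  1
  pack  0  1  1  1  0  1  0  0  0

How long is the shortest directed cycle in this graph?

3

For each vertex v, BFS finds the shortest path from v back to v.
The shortest such closed walk is merge → pack → notify → merge, length 3.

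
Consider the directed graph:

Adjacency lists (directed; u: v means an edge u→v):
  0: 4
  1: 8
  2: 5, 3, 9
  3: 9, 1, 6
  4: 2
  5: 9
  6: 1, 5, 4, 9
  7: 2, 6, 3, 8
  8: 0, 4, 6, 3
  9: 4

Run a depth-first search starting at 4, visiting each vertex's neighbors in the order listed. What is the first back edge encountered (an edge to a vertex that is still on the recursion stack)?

DFS from 4 (visiting each vertex's neighbors in the order listed); mark gray on enter, black on exit:
4 gray
  2 gray
    5 gray
      9 gray
        9→4: 4 is gray → back edge
First back edge: 9 → 4.

9→4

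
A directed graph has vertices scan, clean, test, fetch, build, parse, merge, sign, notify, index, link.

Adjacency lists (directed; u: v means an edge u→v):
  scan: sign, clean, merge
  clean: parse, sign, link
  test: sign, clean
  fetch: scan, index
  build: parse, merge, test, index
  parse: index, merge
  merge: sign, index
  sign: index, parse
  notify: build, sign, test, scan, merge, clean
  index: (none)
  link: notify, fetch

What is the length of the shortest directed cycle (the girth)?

3

For each vertex v, BFS finds the shortest path from v back to v.
The shortest such closed walk is notify → clean → link → notify, length 3.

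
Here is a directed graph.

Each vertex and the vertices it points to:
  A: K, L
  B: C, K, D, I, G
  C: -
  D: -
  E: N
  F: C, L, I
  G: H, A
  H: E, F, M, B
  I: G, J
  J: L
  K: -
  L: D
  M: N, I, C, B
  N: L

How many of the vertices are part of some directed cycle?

6

A vertex is on a directed cycle iff it belongs to a strongly connected component of size ≥ 2 (or has a self-loop).
The vertices on cycles are {B, F, G, H, I, M} — 6 in total.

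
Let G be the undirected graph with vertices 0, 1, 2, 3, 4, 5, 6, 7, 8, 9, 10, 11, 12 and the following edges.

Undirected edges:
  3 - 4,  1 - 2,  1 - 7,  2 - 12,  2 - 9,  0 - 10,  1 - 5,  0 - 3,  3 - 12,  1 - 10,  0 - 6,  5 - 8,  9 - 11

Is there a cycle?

DFS, tracking each vertex's parent; an edge to a visited non-parent vertex closes a cycle.
Start from 8:
visit 8 (parent –)
  visit 5 (parent 8)
    5–8: parent, skip
    visit 1 (parent 5)
      visit 10 (parent 1)
        10–1: parent, skip
        visit 0 (parent 10)
          visit 6 (parent 0)
            6–0: parent, skip
          visit 3 (parent 0)
            visit 4 (parent 3)
              4–3: parent, skip
            3–0: parent, skip
            visit 12 (parent 3)
              visit 2 (parent 12)
                visit 9 (parent 2)
                  9–2: parent, skip
                  visit 11 (parent 9)
                    11–9: parent, skip
                2–12: parent, skip
                2–1: 1 visited and ≠ parent → cycle
Cycle: 1 – 10 – 0 – 3 – 12 – 2 – 1.

Yes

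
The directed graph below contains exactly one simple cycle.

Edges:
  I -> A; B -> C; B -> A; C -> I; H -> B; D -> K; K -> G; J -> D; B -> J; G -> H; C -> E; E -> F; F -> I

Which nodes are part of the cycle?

DFS with gray/black marking from H:
H gray
  B gray
    A gray
    A black
    C gray
      I gray
        I→A: A black — skip
      I black
      E gray
        F gray
          F→I: I black — skip
        F black
      E black
    C black
    J gray
      D gray
        K gray
          G gray
            G→H: H is gray → back edge
Back edge closes the cycle H → B → J → D → K → G → H; its vertices are {B, D, G, H, J, K}.

B, D, G, H, J, K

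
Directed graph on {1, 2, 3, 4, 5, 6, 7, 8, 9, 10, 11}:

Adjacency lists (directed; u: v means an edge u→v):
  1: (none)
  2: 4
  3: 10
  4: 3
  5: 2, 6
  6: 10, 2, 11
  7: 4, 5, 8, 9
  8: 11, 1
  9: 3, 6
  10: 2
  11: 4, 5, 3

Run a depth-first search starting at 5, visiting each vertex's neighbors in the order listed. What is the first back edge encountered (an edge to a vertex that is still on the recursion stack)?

10→2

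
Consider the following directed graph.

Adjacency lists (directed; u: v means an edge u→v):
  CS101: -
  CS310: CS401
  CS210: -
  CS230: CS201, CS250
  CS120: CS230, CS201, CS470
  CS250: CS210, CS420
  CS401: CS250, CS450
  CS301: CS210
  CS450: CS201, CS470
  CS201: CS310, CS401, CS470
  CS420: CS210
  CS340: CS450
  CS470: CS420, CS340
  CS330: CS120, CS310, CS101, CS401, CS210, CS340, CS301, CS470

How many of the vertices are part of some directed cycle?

A vertex is on a directed cycle iff it belongs to a strongly connected component of size ≥ 2 (or has a self-loop).
The vertices on cycles are {CS201, CS310, CS340, CS401, CS450, CS470} — 6 in total.

6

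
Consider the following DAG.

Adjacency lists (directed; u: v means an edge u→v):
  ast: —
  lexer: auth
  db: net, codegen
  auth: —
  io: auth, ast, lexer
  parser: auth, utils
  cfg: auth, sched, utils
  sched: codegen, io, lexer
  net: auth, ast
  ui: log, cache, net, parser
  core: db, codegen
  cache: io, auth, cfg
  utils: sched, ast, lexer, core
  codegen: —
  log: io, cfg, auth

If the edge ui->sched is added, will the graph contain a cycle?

Adding ui→sched creates a cycle iff sched can already reach ui.
Explore from sched: no path reaches ui. The graph stays acyclic.

No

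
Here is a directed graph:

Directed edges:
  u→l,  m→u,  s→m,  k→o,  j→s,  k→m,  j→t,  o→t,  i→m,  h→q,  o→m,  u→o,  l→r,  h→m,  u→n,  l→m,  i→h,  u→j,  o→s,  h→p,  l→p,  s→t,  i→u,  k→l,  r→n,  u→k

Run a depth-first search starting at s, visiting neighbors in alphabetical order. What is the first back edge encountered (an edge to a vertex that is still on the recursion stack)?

DFS from s (visiting neighbors in alphabetical order); mark gray on enter, black on exit:
s gray
  m gray
    u gray
      j gray
        j→s: s is gray → back edge
First back edge: j → s.

j→s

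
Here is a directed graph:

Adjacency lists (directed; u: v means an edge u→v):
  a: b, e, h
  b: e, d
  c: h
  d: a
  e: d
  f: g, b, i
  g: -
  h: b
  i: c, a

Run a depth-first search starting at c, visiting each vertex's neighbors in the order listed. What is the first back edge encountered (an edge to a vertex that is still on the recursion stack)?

DFS from c (visiting each vertex's neighbors in the order listed); mark gray on enter, black on exit:
c gray
  h gray
    b gray
      e gray
        d gray
          a gray
            a→b: b is gray → back edge
First back edge: a → b.

a→b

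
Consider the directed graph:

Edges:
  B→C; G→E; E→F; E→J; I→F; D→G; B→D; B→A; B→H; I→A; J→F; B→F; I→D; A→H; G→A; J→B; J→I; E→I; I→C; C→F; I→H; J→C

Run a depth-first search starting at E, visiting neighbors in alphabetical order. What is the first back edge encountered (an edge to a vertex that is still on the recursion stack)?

G->E

DFS from E (visiting neighbors in alphabetical order); mark gray on enter, black on exit:
E gray
  F gray
  F black
  I gray
    A gray
      H gray
      H black
    A black
    C gray
      C→F: F black — skip
    C black
    D gray
      G gray
        G→A: A black — skip
        G→E: E is gray → back edge
First back edge: G → E.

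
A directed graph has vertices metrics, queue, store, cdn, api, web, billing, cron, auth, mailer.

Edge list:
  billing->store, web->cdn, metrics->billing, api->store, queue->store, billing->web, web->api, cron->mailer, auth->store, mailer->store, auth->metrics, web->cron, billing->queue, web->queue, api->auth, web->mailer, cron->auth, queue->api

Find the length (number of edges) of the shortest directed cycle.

For each vertex v, BFS finds the shortest path from v back to v.
The shortest such closed walk is cron → auth → metrics → billing → web → cron, length 5.

5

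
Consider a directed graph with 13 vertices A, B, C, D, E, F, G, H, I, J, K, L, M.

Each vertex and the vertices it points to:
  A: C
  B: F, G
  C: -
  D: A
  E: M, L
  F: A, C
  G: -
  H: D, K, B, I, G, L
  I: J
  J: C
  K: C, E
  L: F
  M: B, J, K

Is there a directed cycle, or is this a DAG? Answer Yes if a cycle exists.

Yes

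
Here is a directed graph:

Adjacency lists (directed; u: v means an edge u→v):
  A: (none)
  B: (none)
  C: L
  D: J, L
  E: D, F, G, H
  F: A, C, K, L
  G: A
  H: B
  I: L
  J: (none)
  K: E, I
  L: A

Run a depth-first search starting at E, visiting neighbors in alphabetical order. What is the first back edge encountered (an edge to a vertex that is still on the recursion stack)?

DFS from E (visiting neighbors in alphabetical order); mark gray on enter, black on exit:
E gray
  D gray
    J gray
    J black
    L gray
      A gray
      A black
    L black
  D black
  F gray
    F→A: A black — skip
    C gray
      C→L: L black — skip
    C black
    K gray
      K→E: E is gray → back edge
First back edge: K → E.

K->E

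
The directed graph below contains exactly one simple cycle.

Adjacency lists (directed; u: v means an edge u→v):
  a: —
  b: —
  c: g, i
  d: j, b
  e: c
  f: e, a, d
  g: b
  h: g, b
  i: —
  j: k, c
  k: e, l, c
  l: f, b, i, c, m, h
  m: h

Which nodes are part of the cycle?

DFS with gray/black marking from k:
k gray
  e gray
    c gray
      g gray
        b gray
        b black
      g black
      i gray
      i black
    c black
  e black
  l gray
    f gray
      f→e: e black — skip
      a gray
      a black
      d gray
        j gray
          j→k: k is gray → back edge
Back edge closes the cycle k → l → f → d → j → k; its vertices are {d, f, j, k, l}.

d, f, j, k, l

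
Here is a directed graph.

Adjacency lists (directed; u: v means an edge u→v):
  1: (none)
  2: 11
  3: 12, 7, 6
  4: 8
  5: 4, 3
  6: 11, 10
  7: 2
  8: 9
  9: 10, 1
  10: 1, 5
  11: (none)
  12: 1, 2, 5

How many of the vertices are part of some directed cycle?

8

A vertex is on a directed cycle iff it belongs to a strongly connected component of size ≥ 2 (or has a self-loop).
The vertices on cycles are {3, 4, 5, 6, 8, 9, 10, 12} — 8 in total.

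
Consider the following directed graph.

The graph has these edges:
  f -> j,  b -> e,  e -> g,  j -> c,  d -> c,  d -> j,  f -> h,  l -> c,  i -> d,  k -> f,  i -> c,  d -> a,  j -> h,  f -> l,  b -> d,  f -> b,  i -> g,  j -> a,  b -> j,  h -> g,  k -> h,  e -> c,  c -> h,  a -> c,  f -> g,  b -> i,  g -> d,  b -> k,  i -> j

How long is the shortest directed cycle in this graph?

3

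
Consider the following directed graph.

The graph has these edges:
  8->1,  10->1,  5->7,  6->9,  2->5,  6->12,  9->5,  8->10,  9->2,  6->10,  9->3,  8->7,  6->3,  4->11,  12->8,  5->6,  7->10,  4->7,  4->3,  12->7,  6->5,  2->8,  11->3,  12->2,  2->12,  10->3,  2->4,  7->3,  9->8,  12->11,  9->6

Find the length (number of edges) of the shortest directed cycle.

2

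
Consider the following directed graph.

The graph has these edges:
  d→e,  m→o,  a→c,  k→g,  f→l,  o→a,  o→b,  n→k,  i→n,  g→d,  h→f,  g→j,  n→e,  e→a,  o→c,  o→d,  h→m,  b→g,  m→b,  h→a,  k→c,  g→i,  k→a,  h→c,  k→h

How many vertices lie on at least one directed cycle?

8

A vertex is on a directed cycle iff it belongs to a strongly connected component of size ≥ 2 (or has a self-loop).
The vertices on cycles are {b, g, h, i, k, m, n, o} — 8 in total.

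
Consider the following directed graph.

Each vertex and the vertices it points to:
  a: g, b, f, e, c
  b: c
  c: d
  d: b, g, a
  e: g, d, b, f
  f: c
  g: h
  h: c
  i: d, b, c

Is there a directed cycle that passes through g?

g is on a cycle iff g can reach itself via ≥1 edge.
g → h → c → d → g — yes.

Yes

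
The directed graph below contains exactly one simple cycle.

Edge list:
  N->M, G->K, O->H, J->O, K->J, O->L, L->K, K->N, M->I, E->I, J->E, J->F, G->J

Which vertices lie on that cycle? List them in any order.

DFS with gray/black marking from K:
K gray
  N gray
    M gray
      I gray
      I black
    M black
  N black
  J gray
    E gray
      E→I: I black — skip
    E black
    F gray
    F black
    O gray
      L gray
        L→K: K is gray → back edge
Back edge closes the cycle K → J → O → L → K; its vertices are {J, K, L, O}.

J, K, L, O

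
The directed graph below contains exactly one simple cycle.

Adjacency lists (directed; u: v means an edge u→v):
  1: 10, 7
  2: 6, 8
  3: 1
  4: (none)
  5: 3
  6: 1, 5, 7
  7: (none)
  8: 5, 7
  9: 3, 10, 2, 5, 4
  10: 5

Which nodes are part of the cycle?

DFS with gray/black marking from 10:
10 gray
  5 gray
    3 gray
      1 gray
        1→10: 10 is gray → back edge
Back edge closes the cycle 10 → 5 → 3 → 1 → 10; its vertices are {1, 3, 5, 10}.

1, 3, 5, 10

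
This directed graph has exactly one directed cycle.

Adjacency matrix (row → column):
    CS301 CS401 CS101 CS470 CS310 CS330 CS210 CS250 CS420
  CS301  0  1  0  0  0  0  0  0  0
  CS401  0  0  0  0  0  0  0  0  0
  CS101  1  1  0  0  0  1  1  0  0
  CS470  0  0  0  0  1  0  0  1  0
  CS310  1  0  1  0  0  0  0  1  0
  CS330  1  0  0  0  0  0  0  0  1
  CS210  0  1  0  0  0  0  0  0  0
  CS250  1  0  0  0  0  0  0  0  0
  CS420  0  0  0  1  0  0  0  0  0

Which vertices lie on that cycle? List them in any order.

CS101, CS310, CS330, CS420, CS470

DFS with gray/black marking from CS420:
CS420 gray
  CS470 gray
    CS250 gray
      CS301 gray
        CS401 gray
        CS401 black
      CS301 black
    CS250 black
    CS310 gray
      CS101 gray
        CS101→CS301: CS301 black — skip
        CS101→CS401: CS401 black — skip
        CS210 gray
          CS210→CS401: CS401 black — skip
        CS210 black
        CS330 gray
          CS330→CS420: CS420 is gray → back edge
Back edge closes the cycle CS420 → CS470 → CS310 → CS101 → CS330 → CS420; its vertices are {CS101, CS310, CS330, CS420, CS470}.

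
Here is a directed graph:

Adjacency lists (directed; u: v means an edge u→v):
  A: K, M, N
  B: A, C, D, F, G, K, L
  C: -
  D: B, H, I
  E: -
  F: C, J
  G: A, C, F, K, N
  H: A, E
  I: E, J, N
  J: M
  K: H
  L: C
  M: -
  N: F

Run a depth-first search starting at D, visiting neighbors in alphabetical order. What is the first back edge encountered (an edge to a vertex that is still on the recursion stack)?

DFS from D (visiting neighbors in alphabetical order); mark gray on enter, black on exit:
D gray
  B gray
    A gray
      K gray
        H gray
          H→A: A is gray → back edge
First back edge: H → A.

H→A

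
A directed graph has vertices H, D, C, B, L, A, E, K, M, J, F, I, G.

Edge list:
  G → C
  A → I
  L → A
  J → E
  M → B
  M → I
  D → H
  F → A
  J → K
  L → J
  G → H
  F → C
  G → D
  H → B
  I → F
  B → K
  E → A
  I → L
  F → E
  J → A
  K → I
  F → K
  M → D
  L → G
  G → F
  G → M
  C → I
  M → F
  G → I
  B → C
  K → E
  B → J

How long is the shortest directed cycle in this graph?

3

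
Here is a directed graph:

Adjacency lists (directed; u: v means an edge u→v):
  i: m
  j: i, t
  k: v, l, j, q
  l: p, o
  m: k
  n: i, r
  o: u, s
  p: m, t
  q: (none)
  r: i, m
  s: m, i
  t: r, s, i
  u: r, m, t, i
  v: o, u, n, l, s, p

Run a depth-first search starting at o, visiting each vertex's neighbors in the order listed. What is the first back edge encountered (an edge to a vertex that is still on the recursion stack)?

DFS from o (visiting each vertex's neighbors in the order listed); mark gray on enter, black on exit:
o gray
  u gray
    r gray
      i gray
        m gray
          k gray
            v gray
              v→o: o is gray → back edge
First back edge: v → o.

v→o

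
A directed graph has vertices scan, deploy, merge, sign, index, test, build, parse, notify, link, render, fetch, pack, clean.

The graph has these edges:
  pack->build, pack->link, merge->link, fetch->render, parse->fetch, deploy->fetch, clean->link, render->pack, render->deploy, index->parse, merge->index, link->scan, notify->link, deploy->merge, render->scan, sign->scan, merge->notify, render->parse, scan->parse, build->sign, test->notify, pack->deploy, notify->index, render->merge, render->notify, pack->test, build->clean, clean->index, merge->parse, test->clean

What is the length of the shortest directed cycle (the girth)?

For each vertex v, BFS finds the shortest path from v back to v.
The shortest such closed walk is render → deploy → fetch → render, length 3.

3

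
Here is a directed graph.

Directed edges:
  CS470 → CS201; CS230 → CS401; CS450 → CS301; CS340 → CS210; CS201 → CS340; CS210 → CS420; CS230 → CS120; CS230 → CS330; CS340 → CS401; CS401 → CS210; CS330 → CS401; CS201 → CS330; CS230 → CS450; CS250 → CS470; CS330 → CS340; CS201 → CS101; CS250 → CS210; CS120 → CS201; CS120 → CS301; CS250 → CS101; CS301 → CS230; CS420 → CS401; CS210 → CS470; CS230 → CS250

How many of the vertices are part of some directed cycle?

A vertex is on a directed cycle iff it belongs to a strongly connected component of size ≥ 2 (or has a self-loop).
The vertices on cycles are {CS120, CS201, CS210, CS230, CS301, CS330, CS340, CS401, CS420, CS450, CS470} — 11 in total.

11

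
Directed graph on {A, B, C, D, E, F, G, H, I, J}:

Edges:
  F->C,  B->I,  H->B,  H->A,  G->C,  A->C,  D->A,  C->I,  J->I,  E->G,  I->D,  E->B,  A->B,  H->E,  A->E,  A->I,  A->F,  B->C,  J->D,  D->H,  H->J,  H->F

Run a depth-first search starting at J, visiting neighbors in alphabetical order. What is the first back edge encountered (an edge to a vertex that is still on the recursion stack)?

DFS from J (visiting neighbors in alphabetical order); mark gray on enter, black on exit:
J gray
  D gray
    A gray
      B gray
        C gray
          I gray
            I→D: D is gray → back edge
First back edge: I → D.

I->D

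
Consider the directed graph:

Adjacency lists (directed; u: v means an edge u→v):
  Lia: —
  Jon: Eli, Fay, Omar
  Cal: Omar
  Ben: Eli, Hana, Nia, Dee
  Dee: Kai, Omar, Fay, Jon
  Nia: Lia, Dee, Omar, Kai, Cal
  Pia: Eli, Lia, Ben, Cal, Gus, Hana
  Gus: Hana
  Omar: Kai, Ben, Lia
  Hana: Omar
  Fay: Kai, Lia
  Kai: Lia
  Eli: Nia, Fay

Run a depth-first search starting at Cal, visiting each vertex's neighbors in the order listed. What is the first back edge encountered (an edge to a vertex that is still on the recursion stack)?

DFS from Cal (visiting each vertex's neighbors in the order listed); mark gray on enter, black on exit:
Cal gray
  Omar gray
    Kai gray
      Lia gray
      Lia black
    Kai black
    Ben gray
      Eli gray
        Nia gray
          Nia→Lia: Lia black — skip
          Dee gray
            Dee→Kai: Kai black — skip
            Dee→Omar: Omar is gray → back edge
First back edge: Dee → Omar.

Dee→Omar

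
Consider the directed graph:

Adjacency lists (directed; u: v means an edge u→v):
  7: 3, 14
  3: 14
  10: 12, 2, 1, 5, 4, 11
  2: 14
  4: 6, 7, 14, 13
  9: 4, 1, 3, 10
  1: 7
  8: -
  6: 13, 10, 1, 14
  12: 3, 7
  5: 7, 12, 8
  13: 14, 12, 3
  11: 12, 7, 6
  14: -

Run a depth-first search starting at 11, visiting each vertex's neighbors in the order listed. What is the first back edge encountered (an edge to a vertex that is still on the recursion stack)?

DFS from 11 (visiting each vertex's neighbors in the order listed); mark gray on enter, black on exit:
11 gray
  12 gray
    3 gray
      14 gray
      14 black
    3 black
    7 gray
      7→3: 3 black — skip
      7→14: 14 black — skip
    7 black
  12 black
  11→7: 7 black — skip
  6 gray
    13 gray
      13→14: 14 black — skip
      13→12: 12 black — skip
      13→3: 3 black — skip
    13 black
    10 gray
      10→12: 12 black — skip
      2 gray
        2→14: 14 black — skip
      2 black
      1 gray
        1→7: 7 black — skip
      1 black
      5 gray
        5→7: 7 black — skip
        5→12: 12 black — skip
        8 gray
        8 black
      5 black
      4 gray
        4→6: 6 is gray → back edge
First back edge: 4 → 6.

4→6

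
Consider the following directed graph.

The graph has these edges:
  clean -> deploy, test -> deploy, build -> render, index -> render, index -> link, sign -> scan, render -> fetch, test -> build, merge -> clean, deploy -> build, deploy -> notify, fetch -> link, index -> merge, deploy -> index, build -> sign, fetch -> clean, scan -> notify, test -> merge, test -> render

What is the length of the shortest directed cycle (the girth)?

4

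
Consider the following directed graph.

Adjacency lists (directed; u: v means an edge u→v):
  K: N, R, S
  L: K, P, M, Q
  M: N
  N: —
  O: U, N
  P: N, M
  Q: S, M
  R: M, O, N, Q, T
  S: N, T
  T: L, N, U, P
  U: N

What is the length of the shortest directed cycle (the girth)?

For each vertex v, BFS finds the shortest path from v back to v.
The shortest such closed walk is R → T → L → K → R, length 4.

4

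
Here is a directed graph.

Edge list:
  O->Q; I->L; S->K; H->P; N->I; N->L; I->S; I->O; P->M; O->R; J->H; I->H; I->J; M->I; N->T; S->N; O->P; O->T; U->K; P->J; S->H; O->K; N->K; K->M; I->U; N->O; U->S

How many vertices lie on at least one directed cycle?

10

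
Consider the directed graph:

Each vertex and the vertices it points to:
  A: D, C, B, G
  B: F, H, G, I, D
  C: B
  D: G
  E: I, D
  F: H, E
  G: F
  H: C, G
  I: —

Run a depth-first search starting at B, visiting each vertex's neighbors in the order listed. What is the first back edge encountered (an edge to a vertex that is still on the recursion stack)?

C->B

DFS from B (visiting each vertex's neighbors in the order listed); mark gray on enter, black on exit:
B gray
  F gray
    H gray
      C gray
        C→B: B is gray → back edge
First back edge: C → B.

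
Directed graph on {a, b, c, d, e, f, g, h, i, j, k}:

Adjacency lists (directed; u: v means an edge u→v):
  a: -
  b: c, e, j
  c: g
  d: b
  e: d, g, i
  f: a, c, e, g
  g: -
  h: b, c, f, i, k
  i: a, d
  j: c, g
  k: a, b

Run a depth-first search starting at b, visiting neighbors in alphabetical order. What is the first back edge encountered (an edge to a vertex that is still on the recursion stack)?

d→b

DFS from b (visiting neighbors in alphabetical order); mark gray on enter, black on exit:
b gray
  c gray
    g gray
    g black
  c black
  e gray
    d gray
      d→b: b is gray → back edge
First back edge: d → b.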